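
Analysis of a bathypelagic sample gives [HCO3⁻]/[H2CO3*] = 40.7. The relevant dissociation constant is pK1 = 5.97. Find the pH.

pH = 7.58

From K1 = [H⁺][HCO3⁻]/[H2CO3*]:  pH = pK1 + log₁₀([HCO3⁻]/[H2CO3*])
log₁₀(40.7) = +1.610
pH = 5.97 + (+1.610) = 7.58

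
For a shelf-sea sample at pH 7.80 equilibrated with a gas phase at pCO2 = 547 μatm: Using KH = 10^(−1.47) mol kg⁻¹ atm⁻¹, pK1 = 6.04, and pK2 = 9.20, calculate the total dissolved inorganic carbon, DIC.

DIC = 1.13 mmol/kg

[CO2*] = KH · pCO2 = 10^(−1.47) × 547×10^-6 = 1.853×10^-5 mol/kg
α₀ = 1/(1 + K1/[H⁺] + K1K2/[H⁺]²) = 1/(1 + 10^+1.76 + 10^+0.36) = 0.01644
DIC = [CO2*]/α₀ = 1.853×10^-5 / 0.01644 = 1.13 mmol/kg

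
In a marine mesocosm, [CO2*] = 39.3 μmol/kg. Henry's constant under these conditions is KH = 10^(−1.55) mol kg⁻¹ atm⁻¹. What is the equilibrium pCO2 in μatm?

pCO2 = 1390 μatm

KH = 10^(−1.55) = 2.818×10^-2 mol kg⁻¹ atm⁻¹
pCO2 = [CO2*]/KH = 39.3×10^-6 / 2.818×10^-2 = 1.39×10^-3 atm = 1390 μatm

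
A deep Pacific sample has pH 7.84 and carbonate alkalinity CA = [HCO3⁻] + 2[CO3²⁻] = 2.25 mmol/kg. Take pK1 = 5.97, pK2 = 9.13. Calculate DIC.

CA = [HCO3⁻] + 2[CO3²⁻] = (α₁ + 2α₂)·DIC
At pH 7.84: [H⁺]/K1 = 10^-1.87 = 0.013490, K2/[H⁺] = 10^-1.29 = 0.051286
α₁ = 1/(1 + 0.013490 + 0.051286) = 1/1.0648 = 0.9392; α₂ = α₁·K2/[H⁺] = 0.04817
α₁ + 2α₂ = 1.0355
DIC = CA / (α₁ + 2α₂) = 2.25 / 1.0355 = 2.17 mmol/kg

DIC = 2.17 mmol/kg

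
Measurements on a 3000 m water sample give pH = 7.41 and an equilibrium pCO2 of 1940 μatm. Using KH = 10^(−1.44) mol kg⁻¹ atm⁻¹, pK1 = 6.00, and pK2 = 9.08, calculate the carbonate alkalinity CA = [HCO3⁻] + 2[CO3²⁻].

CA = 1.89 mmol/kg

[CO2*] = KH · pCO2 = 10^(−1.44) × 1940×10^-6 = 7.044×10^-5 mol/kg
α₀ = 1/(1 + K1/[H⁺] + K1K2/[H⁺]²) = 1/(1 + 10^+1.41 + 10^-0.26) = 0.03669
DIC = [CO2*]/α₀ = 7.044×10^-5 / 0.03669 = 1.920 mmol/kg
CA = (α₁ + 2α₂)·DIC = (0.9431 + 2×0.02016) × 1.920 = 1.89 mmol/kg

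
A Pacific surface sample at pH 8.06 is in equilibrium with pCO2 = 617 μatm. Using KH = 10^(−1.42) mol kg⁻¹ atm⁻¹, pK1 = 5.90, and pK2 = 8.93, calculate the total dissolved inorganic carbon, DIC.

DIC = 3.87 mmol/kg

[CO2*] = KH · pCO2 = 10^(−1.42) × 617×10^-6 = 2.346×10^-5 mol/kg
α₀ = 1/(1 + K1/[H⁺] + K1K2/[H⁺]²) = 1/(1 + 10^+2.16 + 10^+1.29) = 0.006059
DIC = [CO2*]/α₀ = 2.346×10^-5 / 0.006059 = 3.87 mmol/kg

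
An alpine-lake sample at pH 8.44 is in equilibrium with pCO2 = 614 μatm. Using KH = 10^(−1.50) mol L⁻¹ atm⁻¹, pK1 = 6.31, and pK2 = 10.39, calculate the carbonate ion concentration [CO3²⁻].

[CO2*] = KH · pCO2 = 10^(−1.50) × 614×10^-6 = 1.942×10^-5 mol/L
α₀ = 1/(1 + K1/[H⁺] + K1K2/[H⁺]²) = 1/(1 + 10^+2.13 + 10^+0.18) = 0.007277
DIC = [CO2*]/α₀ = 1.942×10^-5 / 0.007277 = 2.668 mmol/L
[CO3²⁻] = α₂·DIC; α₂ = 0.01101, so [CO3²⁻] = 0.01101 × 2.668 = 0.0294 mmol/L

[CO3²⁻] = 0.0294 mmol/L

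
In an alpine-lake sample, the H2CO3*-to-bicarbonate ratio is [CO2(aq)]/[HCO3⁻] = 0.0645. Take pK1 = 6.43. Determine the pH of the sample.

pH = 7.62

From K1 = [H⁺][HCO3⁻]/[CO2(aq)]:  pH = pK1 − log₁₀([CO2(aq)]/[HCO3⁻])
log₁₀(0.0645) = -1.190
pH = 6.43 − (-1.190) = 7.62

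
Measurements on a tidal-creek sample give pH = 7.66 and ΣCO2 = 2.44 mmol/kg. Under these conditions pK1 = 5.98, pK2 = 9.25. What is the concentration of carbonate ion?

[CO3²⁻] = 0.0599 mmol/kg

α₂ = 1 / (1 + [H⁺]/K2 + [H⁺]²/(K1K2)) = 1 / (1 + 10^+1.59 + 10^-0.09)
   = 1 / (1 + 38.905 + 0.81283) = 1/40.717 = 0.02456
[CO3²⁻] = α₂ × DIC = 0.02456 × 2.44 = 0.0599 mmol/kg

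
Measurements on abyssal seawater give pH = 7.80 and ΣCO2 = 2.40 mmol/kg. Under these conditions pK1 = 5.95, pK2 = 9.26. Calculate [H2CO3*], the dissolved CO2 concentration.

α₀ = 1 / (1 + K1/[H⁺] + K1K2/[H⁺]²) = 1 / (1 + 10^+1.85 + 10^+0.39)
   = 1 / (1 + 70.795 + 2.4547) = 1/74.249 = 0.01347
[CO2*] = α₀ × DIC = 0.01347 × 2.40 = 0.0323 mmol/kg

[CO2*] = 0.0323 mmol/kg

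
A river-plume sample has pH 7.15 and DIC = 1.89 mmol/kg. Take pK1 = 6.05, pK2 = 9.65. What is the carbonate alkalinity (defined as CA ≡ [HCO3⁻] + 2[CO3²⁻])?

CA = 1.76 mmol/kg

CA = [HCO3⁻] + 2[CO3²⁻] = (α₁ + 2α₂)·DIC
At pH 7.15: [H⁺]/K1 = 10^-1.10 = 0.079433, K2/[H⁺] = 10^-2.50 = 0.0031623
α₁ = 1/(1 + 0.079433 + 0.0031623) = 1/1.0826 = 0.9237; α₂ = α₁·K2/[H⁺] = 0.002921
α₁ + 2α₂ = 0.9295
CA = 0.9295 × 1.89 = 1.76 mmol/kg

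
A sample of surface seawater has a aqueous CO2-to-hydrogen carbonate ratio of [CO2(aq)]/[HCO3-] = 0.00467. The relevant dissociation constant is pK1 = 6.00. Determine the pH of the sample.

From K1 = [H⁺][HCO3-]/[CO2(aq)]:  pH = pK1 − log₁₀([CO2(aq)]/[HCO3-])
log₁₀(0.00467) = -2.331
pH = 6.00 − (-2.331) = 8.33

pH = 8.33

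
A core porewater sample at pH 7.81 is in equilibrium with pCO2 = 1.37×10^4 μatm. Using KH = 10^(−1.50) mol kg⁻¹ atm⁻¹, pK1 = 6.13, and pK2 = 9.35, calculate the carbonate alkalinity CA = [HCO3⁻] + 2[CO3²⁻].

[CO2*] = KH · pCO2 = 10^(−1.50) × 1.37×10^4×10^-6 = 4.332×10^-4 mol/kg
α₀ = 1/(1 + K1/[H⁺] + K1K2/[H⁺]²) = 1/(1 + 10^+1.68 + 10^+0.14) = 0.01990
DIC = [CO2*]/α₀ = 4.332×10^-4 / 0.01990 = 21.77 mmol/kg
CA = (α₁ + 2α₂)·DIC = (0.9526 + 2×0.02747) × 21.77 = 21.9 mmol/kg

CA = 21.9 mmol/kg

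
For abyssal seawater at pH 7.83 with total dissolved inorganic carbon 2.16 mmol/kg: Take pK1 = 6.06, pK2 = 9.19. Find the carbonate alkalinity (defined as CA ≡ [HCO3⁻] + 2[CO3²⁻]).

CA = 2.21 mmol/kg

CA = [HCO3⁻] + 2[CO3²⁻] = (α₁ + 2α₂)·DIC
At pH 7.83: [H⁺]/K1 = 10^-1.77 = 0.016982, K2/[H⁺] = 10^-1.36 = 0.043652
α₁ = 1/(1 + 0.016982 + 0.043652) = 1/1.0606 = 0.9428; α₂ = α₁·K2/[H⁺] = 0.04116
α₁ + 2α₂ = 1.0251
CA = 1.0251 × 2.16 = 2.21 mmol/kg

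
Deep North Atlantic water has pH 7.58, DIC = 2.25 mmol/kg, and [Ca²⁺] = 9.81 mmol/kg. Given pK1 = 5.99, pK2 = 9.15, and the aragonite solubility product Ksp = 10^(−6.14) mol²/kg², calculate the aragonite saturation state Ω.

α₂ = 1 / (1 + [H⁺]/K2 + [H⁺]²/(K1K2)) = 1 / (1 + 10^+1.57 + 10^-0.02)
   = 1 / (1 + 37.154 + 0.95499) = 1/39.109 = 0.02557
[CO3²⁻] = α₂ × DIC = 0.02557 × 2.25 = 0.05753 mmol/kg
Ksp = 10^(−6.14) = 7.244×10^-7
Ω = [Ca²⁺][CO3²⁻]/Ksp = (9.81×10^-3)(5.753×10^-5) / 7.244×10^-7 = 0.779

Ω = 0.779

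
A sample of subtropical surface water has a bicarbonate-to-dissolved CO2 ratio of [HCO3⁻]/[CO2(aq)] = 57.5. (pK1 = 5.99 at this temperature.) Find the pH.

From K1 = [H⁺][HCO3⁻]/[CO2(aq)]:  pH = pK1 + log₁₀([HCO3⁻]/[CO2(aq)])
log₁₀(57.5) = +1.760
pH = 5.99 + (+1.760) = 7.75

pH = 7.75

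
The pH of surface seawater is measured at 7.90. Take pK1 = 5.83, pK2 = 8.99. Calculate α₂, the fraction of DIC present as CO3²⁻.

α₂ = 0.0746

α₂ = 1 / (1 + [H⁺]/K2 + [H⁺]²/(K1K2)) = 1 / (1 + 10^+1.09 + 10^-0.98)
   = 1 / (1 + 12.303 + 0.10471) = 1/13.407 = 0.07459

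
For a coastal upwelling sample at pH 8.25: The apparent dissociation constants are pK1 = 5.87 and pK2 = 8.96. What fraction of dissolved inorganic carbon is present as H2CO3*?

α₀ = 0.00348

α₀ = 1 / (1 + K1/[H⁺] + K1K2/[H⁺]²) = 1 / (1 + 10^+2.38 + 10^+1.67)
   = 1 / (1 + 239.88 + 46.774) = 1/287.66 = 0.003476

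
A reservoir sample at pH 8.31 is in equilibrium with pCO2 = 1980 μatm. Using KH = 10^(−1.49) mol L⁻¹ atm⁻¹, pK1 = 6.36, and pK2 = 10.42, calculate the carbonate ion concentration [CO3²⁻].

[CO3²⁻] = 0.0443 mmol/L

[CO2*] = KH · pCO2 = 10^(−1.49) × 1980×10^-6 = 6.407×10^-5 mol/L
α₀ = 1/(1 + K1/[H⁺] + K1K2/[H⁺]²) = 1/(1 + 10^+1.95 + 10^-0.16) = 0.01101
DIC = [CO2*]/α₀ = 6.407×10^-5 / 0.01101 = 5.819 mmol/L
[CO3²⁻] = α₂·DIC; α₂ = 0.007618, so [CO3²⁻] = 0.007618 × 5.819 = 0.0443 mmol/L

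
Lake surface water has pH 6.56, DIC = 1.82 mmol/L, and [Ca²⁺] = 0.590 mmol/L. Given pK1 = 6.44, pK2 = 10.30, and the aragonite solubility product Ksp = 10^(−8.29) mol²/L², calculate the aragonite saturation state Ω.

Ω = 0.0217

α₂ = 1 / (1 + [H⁺]/K2 + [H⁺]²/(K1K2)) = 1 / (1 + 10^+3.74 + 10^+3.62)
   = 1 / (1 + 5495.4 + 4168.7) = 1/9665.1 = 0.0001035
[CO3²⁻] = α₂ × DIC = 0.0001035 × 1.82 = 0.0001883 mmol/L = 0.1883 μmol/L
Ksp = 10^(−8.29) = 5.129×10^-9
Ω = [Ca²⁺][CO3²⁻]/Ksp = (0.590×10^-3)(1.883×10^-7) / 5.129×10^-9 = 0.0217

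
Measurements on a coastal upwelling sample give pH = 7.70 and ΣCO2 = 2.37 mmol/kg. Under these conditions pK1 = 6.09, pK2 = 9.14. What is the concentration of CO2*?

[CO2*] = 0.0548 mmol/kg

α₀ = 1 / (1 + K1/[H⁺] + K1K2/[H⁺]²) = 1 / (1 + 10^+1.61 + 10^+0.17)
   = 1 / (1 + 40.738 + 1.4791) = 1/43.217 = 0.02314
[CO2*] = α₀ × DIC = 0.02314 × 2.37 = 0.0548 mmol/kg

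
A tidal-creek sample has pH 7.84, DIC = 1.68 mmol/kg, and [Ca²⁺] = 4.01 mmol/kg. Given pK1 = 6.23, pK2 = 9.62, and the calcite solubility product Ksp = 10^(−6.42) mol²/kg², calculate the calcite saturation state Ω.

Ω = 0.282

α₂ = 1 / (1 + [H⁺]/K2 + [H⁺]²/(K1K2)) = 1 / (1 + 10^+1.78 + 10^+0.17)
   = 1 / (1 + 60.256 + 1.4791) = 1/62.735 = 0.01594
[CO3²⁻] = α₂ × DIC = 0.01594 × 1.68 = 0.02678 mmol/kg
Ksp = 10^(−6.42) = 3.802×10^-7
Ω = [Ca²⁺][CO3²⁻]/Ksp = (4.01×10^-3)(2.678×10^-5) / 3.802×10^-7 = 0.282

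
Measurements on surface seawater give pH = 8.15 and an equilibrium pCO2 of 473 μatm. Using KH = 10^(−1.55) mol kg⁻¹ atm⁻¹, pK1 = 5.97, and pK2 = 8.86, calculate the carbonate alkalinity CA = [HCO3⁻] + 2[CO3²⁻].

CA = 2.80 mmol/kg

[CO2*] = KH · pCO2 = 10^(−1.55) × 473×10^-6 = 1.333×10^-5 mol/kg
α₀ = 1/(1 + K1/[H⁺] + K1K2/[H⁺]²) = 1/(1 + 10^+2.18 + 10^+1.47) = 0.005498
DIC = [CO2*]/α₀ = 1.333×10^-5 / 0.005498 = 2.424 mmol/kg
CA = (α₁ + 2α₂)·DIC = (0.8322 + 2×0.1623) × 2.424 = 2.80 mmol/kg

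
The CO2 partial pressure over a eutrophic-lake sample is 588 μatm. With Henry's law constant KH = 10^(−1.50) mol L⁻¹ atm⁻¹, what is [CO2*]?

KH = 10^(−1.50) = 3.162×10^-2 mol L⁻¹ atm⁻¹
[CO2*] = KH · pCO2 = 3.162×10^-2 × 588×10^-6 atm = 1.86×10^-5 mol/L

[CO2*] = 18.6 μmol/L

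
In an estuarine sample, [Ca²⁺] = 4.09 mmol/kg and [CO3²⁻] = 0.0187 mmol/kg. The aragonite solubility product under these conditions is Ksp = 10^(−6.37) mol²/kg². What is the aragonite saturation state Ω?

Ω = 0.179

Ksp = 10^(−6.37) = 4.266×10^-7
Ω = [Ca²⁺][CO3²⁻]/Ksp = (4.09×10^-3)(0.0187×10^-3) / 4.266×10^-7 = 0.179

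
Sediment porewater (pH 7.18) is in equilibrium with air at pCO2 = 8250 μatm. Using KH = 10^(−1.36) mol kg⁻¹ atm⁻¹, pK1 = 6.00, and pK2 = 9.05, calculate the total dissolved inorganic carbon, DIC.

[CO2*] = KH · pCO2 = 10^(−1.36) × 8250×10^-6 = 3.601×10^-4 mol/kg
α₀ = 1/(1 + K1/[H⁺] + K1K2/[H⁺]²) = 1/(1 + 10^+1.18 + 10^-0.69) = 0.06120
DIC = [CO2*]/α₀ = 3.601×10^-4 / 0.06120 = 5.88 mmol/kg

DIC = 5.88 mmol/kg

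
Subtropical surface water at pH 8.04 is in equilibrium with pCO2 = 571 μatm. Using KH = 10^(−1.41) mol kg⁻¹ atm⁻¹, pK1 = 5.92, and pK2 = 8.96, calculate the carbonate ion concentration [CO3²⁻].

[CO2*] = KH · pCO2 = 10^(−1.41) × 571×10^-6 = 2.221×10^-5 mol/kg
α₀ = 1/(1 + K1/[H⁺] + K1K2/[H⁺]²) = 1/(1 + 10^+2.12 + 10^+1.20) = 0.006726
DIC = [CO2*]/α₀ = 2.221×10^-5 / 0.006726 = 3.303 mmol/kg
[CO3²⁻] = α₂·DIC; α₂ = 0.1066, so [CO3²⁻] = 0.1066 × 3.303 = 0.352 mmol/kg

[CO3²⁻] = 0.352 mmol/kg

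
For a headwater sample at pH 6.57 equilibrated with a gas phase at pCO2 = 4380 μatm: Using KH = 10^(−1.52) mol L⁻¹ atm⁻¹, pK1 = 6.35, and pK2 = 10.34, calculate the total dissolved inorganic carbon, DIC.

[CO2*] = KH · pCO2 = 10^(−1.52) × 4380×10^-6 = 1.323×10^-4 mol/L
α₀ = 1/(1 + K1/[H⁺] + K1K2/[H⁺]²) = 1/(1 + 10^+0.22 + 10^-3.55) = 0.3760
DIC = [CO2*]/α₀ = 1.323×10^-4 / 0.3760 = 0.352 mmol/L

DIC = 0.352 mmol/L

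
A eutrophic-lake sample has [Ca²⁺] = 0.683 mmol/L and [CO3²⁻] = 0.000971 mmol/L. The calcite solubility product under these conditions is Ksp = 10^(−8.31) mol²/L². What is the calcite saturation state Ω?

Ω = 0.135

Ksp = 10^(−8.31) = 4.898×10^-9
Ω = [Ca²⁺][CO3²⁻]/Ksp = (0.683×10^-3)(0.000971×10^-3) / 4.898×10^-9 = 0.135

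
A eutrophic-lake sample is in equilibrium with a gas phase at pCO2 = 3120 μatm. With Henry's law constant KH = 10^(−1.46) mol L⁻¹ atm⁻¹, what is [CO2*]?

KH = 10^(−1.46) = 3.467×10^-2 mol L⁻¹ atm⁻¹
[CO2*] = KH · pCO2 = 3.467×10^-2 × 3120×10^-6 atm = 1.08×10^-4 mol/L

[CO2*] = 108 μmol/L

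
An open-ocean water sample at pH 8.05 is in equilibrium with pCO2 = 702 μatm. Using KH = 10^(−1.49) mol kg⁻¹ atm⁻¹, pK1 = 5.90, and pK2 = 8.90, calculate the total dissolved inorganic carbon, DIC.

[CO2*] = KH · pCO2 = 10^(−1.49) × 702×10^-6 = 2.272×10^-5 mol/kg
α₀ = 1/(1 + K1/[H⁺] + K1K2/[H⁺]²) = 1/(1 + 10^+2.15 + 10^+1.30) = 0.006165
DIC = [CO2*]/α₀ = 2.272×10^-5 / 0.006165 = 3.68 mmol/kg

DIC = 3.68 mmol/kg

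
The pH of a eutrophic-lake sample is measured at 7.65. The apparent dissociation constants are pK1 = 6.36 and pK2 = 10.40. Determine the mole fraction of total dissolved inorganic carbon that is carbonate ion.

α₂ = 0.00169

α₂ = 1 / (1 + [H⁺]/K2 + [H⁺]²/(K1K2)) = 1 / (1 + 10^+2.75 + 10^+1.46)
   = 1 / (1 + 562.34 + 28.840) = 1/592.18 = 0.001689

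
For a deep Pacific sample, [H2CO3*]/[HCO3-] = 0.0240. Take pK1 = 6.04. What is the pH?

From K1 = [H⁺][HCO3-]/[H2CO3*]:  pH = pK1 − log₁₀([H2CO3*]/[HCO3-])
log₁₀(0.0240) = -1.620
pH = 6.04 − (-1.620) = 7.66

pH = 7.66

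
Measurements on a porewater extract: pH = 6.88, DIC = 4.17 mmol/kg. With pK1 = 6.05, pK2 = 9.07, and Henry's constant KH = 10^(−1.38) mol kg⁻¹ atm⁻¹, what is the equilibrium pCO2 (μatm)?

α₀ = 1 / (1 + K1/[H⁺] + K1K2/[H⁺]²) = 1 / (1 + 10^+0.83 + 10^-1.36)
   = 1 / (1 + 6.7608 + 0.043652) = 1/7.8045 = 0.1281
[CO2*] = α₀ × DIC = 0.1281 × 4.17 = 0.5343 mmol/kg
pCO2 = [CO2*]/KH = 5.343×10^-4 / 4.169×10^-2 = 1.28×10^4 μatm

pCO2 = 1.28×10^4 μatm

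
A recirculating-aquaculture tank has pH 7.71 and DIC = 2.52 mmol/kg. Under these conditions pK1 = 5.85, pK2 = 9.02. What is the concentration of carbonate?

α₂ = 1 / (1 + [H⁺]/K2 + [H⁺]²/(K1K2)) = 1 / (1 + 10^+1.31 + 10^-0.55)
   = 1 / (1 + 20.417 + 0.28184) = 1/21.699 = 0.04608
[CO3²⁻] = α₂ × DIC = 0.04608 × 2.52 = 0.116 mmol/kg

[CO3²⁻] = 0.116 mmol/kg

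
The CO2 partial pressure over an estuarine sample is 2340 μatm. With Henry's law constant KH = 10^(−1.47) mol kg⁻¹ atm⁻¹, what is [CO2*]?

KH = 10^(−1.47) = 3.388×10^-2 mol kg⁻¹ atm⁻¹
[CO2*] = KH · pCO2 = 3.388×10^-2 × 2340×10^-6 atm = 7.93×10^-5 mol/kg

[CO2*] = 79.3 μmol/kg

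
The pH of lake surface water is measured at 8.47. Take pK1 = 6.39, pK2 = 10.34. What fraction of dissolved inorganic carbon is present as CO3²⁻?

α₂ = 1 / (1 + [H⁺]/K2 + [H⁺]²/(K1K2)) = 1 / (1 + 10^+1.87 + 10^-0.21)
   = 1 / (1 + 74.131 + 0.61660) = 1/75.748 = 0.01320

α₂ = 0.0132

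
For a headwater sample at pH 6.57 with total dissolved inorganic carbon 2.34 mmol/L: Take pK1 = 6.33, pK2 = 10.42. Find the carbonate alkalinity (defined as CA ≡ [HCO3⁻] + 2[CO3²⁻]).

CA = 1.49 mmol/L

CA = [HCO3⁻] + 2[CO3²⁻] = (α₁ + 2α₂)·DIC
At pH 6.57: [H⁺]/K1 = 10^-0.24 = 0.57544, K2/[H⁺] = 10^-3.85 = 0.00014125
α₁ = 1/(1 + 0.57544 + 0.00014125) = 1/1.5756 = 0.6347; α₂ = α₁·K2/[H⁺] = 8.965×10^-5
α₁ + 2α₂ = 0.6349
CA = 0.6349 × 2.34 = 1.49 mmol/L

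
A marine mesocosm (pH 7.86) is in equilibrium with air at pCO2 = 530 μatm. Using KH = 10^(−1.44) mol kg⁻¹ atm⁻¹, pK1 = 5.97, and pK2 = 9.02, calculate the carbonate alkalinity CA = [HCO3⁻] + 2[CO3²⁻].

[CO2*] = KH · pCO2 = 10^(−1.44) × 530×10^-6 = 1.924×10^-5 mol/kg
α₀ = 1/(1 + K1/[H⁺] + K1K2/[H⁺]²) = 1/(1 + 10^+1.89 + 10^+0.73) = 0.01191
DIC = [CO2*]/α₀ = 1.924×10^-5 / 0.01191 = 1.616 mmol/kg
CA = (α₁ + 2α₂)·DIC = (0.9242 + 2×0.06394) × 1.616 = 1.70 mmol/kg

CA = 1.70 mmol/kg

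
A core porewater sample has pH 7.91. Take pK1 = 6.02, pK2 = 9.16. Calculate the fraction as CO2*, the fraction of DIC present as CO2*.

α₀ = 1 / (1 + K1/[H⁺] + K1K2/[H⁺]²) = 1 / (1 + 10^+1.89 + 10^+0.64)
   = 1 / (1 + 77.625 + 4.3652) = 1/82.990 = 0.01205

α₀ = 0.0120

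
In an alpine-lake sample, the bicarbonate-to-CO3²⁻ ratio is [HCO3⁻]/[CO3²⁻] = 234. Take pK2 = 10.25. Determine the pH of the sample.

pH = 7.88

From K2 = [H⁺][CO3²⁻]/[HCO3⁻]:  pH = pK2 − log₁₀([HCO3⁻]/[CO3²⁻])
log₁₀(234) = +2.369
pH = 10.25 − (+2.369) = 7.88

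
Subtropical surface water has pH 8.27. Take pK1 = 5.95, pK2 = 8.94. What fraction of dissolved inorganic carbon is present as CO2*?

α₀ = 0.00393

α₀ = 1 / (1 + K1/[H⁺] + K1K2/[H⁺]²) = 1 / (1 + 10^+2.32 + 10^+1.65)
   = 1 / (1 + 208.93 + 44.668) = 1/254.60 = 0.003928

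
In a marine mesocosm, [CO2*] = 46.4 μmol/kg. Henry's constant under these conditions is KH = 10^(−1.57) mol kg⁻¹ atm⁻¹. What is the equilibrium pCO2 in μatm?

KH = 10^(−1.57) = 2.692×10^-2 mol kg⁻¹ atm⁻¹
pCO2 = [CO2*]/KH = 46.4×10^-6 / 2.692×10^-2 = 1.72×10^-3 atm = 1720 μatm

pCO2 = 1720 μatm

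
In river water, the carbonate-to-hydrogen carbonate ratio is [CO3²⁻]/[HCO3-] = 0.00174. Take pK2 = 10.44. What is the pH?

From K2 = [H⁺][CO3²⁻]/[HCO3-]:  pH = pK2 + log₁₀([CO3²⁻]/[HCO3-])
log₁₀(0.00174) = -2.759
pH = 10.44 + (-2.759) = 7.68

pH = 7.68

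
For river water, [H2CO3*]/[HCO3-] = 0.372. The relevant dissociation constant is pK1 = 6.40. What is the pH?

pH = 6.83

From K1 = [H⁺][HCO3-]/[H2CO3*]:  pH = pK1 − log₁₀([H2CO3*]/[HCO3-])
log₁₀(0.372) = -0.429
pH = 6.40 − (-0.429) = 6.83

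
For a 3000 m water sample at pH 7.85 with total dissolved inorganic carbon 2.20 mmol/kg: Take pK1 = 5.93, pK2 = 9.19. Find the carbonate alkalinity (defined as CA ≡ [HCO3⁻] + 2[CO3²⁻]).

CA = 2.27 mmol/kg

CA = [HCO3⁻] + 2[CO3²⁻] = (α₁ + 2α₂)·DIC
At pH 7.85: [H⁺]/K1 = 10^-1.92 = 0.012023, K2/[H⁺] = 10^-1.34 = 0.045709
α₁ = 1/(1 + 0.012023 + 0.045709) = 1/1.0577 = 0.9454; α₂ = α₁·K2/[H⁺] = 0.04321
α₁ + 2α₂ = 1.0318
CA = 1.0318 × 2.20 = 2.27 mmol/kg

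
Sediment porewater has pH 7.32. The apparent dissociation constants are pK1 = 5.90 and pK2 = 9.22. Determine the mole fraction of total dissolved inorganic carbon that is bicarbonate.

α₁ = 1 / (1 + [H⁺]/K1 + K2/[H⁺]) = 1 / (1 + 10^-1.42 + 10^-1.90)
   = 1 / (1 + 0.038019 + 0.012589) = 1/1.0506 = 0.9518

α₁ = 0.952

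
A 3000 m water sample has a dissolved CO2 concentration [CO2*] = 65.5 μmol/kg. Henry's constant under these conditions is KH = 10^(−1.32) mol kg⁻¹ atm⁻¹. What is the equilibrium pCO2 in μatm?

pCO2 = 1370 μatm

KH = 10^(−1.32) = 4.786×10^-2 mol kg⁻¹ atm⁻¹
pCO2 = [CO2*]/KH = 65.5×10^-6 / 4.786×10^-2 = 1.37×10^-3 atm = 1370 μatm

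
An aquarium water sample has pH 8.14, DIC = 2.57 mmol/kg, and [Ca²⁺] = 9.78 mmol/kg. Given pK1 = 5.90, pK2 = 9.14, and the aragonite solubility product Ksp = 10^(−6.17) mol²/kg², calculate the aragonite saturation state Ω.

Ω = 3.36

α₂ = 1 / (1 + [H⁺]/K2 + [H⁺]²/(K1K2)) = 1 / (1 + 10^+1.00 + 10^-1.24)
   = 1 / (1 + 10.000 + 0.057544) = 1/11.058 = 0.09044
[CO3²⁻] = α₂ × DIC = 0.09044 × 2.57 = 0.2324 mmol/kg
Ksp = 10^(−6.17) = 6.761×10^-7
Ω = [Ca²⁺][CO3²⁻]/Ksp = (9.78×10^-3)(2.324×10^-4) / 6.761×10^-7 = 3.36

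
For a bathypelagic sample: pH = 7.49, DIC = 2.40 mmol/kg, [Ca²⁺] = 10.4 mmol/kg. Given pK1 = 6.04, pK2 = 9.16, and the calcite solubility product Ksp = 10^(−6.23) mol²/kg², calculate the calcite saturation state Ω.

Ω = 0.857

α₂ = 1 / (1 + [H⁺]/K2 + [H⁺]²/(K1K2)) = 1 / (1 + 10^+1.67 + 10^+0.22)
   = 1 / (1 + 46.774 + 1.6596) = 1/49.433 = 0.02023
[CO3²⁻] = α₂ × DIC = 0.02023 × 2.40 = 0.04855 mmol/kg
Ksp = 10^(−6.23) = 5.888×10^-7
Ω = [Ca²⁺][CO3²⁻]/Ksp = (10.4×10^-3)(4.855×10^-5) / 5.888×10^-7 = 0.857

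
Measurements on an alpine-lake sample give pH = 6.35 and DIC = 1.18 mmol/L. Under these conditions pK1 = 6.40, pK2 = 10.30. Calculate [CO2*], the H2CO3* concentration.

[CO2*] = 0.624 mmol/L

α₀ = 1 / (1 + K1/[H⁺] + K1K2/[H⁺]²) = 1 / (1 + 10^-0.05 + 10^-4.00)
   = 1 / (1 + 0.89125 + 0.00010000) = 1/1.8914 = 0.5287
[CO2*] = α₀ × DIC = 0.5287 × 1.18 = 0.624 mmol/L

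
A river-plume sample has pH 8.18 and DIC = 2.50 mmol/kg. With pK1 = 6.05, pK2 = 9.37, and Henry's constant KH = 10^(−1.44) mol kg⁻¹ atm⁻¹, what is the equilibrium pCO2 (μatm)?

α₀ = 1 / (1 + K1/[H⁺] + K1K2/[H⁺]²) = 1 / (1 + 10^+2.13 + 10^+0.94)
   = 1 / (1 + 134.90 + 8.7096) = 1/144.61 = 0.006915
[CO2*] = α₀ × DIC = 0.006915 × 2.50 = 0.01729 mmol/kg = 17.29 μmol/kg
pCO2 = [CO2*]/KH = 1.729×10^-5 / 3.631×10^-2 = 476 μatm

pCO2 = 476 μatm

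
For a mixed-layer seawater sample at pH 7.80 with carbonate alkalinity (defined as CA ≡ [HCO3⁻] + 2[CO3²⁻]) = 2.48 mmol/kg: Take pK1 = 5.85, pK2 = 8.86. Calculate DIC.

DIC = 2.32 mmol/kg

CA = [HCO3⁻] + 2[CO3²⁻] = (α₁ + 2α₂)·DIC
At pH 7.80: [H⁺]/K1 = 10^-1.95 = 0.011220, K2/[H⁺] = 10^-1.06 = 0.087096
α₁ = 1/(1 + 0.011220 + 0.087096) = 1/1.0983 = 0.9105; α₂ = α₁·K2/[H⁺] = 0.07930
α₁ + 2α₂ = 1.0691
DIC = CA / (α₁ + 2α₂) = 2.48 / 1.0691 = 2.32 mmol/kg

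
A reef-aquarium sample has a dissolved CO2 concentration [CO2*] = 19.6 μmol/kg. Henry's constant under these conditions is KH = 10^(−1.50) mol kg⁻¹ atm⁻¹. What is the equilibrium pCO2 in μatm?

KH = 10^(−1.50) = 3.162×10^-2 mol kg⁻¹ atm⁻¹
pCO2 = [CO2*]/KH = 19.6×10^-6 / 3.162×10^-2 = 6.20×10^-4 atm = 620 μatm

pCO2 = 620 μatm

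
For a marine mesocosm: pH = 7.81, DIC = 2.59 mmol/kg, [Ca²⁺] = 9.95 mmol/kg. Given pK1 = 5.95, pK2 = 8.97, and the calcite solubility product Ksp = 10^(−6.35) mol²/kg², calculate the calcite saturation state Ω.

α₂ = 1 / (1 + [H⁺]/K2 + [H⁺]²/(K1K2)) = 1 / (1 + 10^+1.16 + 10^-0.70)
   = 1 / (1 + 14.454 + 0.19953) = 1/15.654 = 0.06388
[CO3²⁻] = α₂ × DIC = 0.06388 × 2.59 = 0.1655 mmol/kg
Ksp = 10^(−6.35) = 4.467×10^-7
Ω = [Ca²⁺][CO3²⁻]/Ksp = (9.95×10^-3)(1.655×10^-4) / 4.467×10^-7 = 3.69

Ω = 3.69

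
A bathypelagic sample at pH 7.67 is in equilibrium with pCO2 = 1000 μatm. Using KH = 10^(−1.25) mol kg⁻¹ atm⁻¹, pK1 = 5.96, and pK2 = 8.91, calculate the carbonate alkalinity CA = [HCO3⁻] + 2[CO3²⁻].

[CO2*] = KH · pCO2 = 10^(−1.25) × 1000×10^-6 = 5.623×10^-5 mol/kg
α₀ = 1/(1 + K1/[H⁺] + K1K2/[H⁺]²) = 1/(1 + 10^+1.71 + 10^+0.47) = 0.01810
DIC = [CO2*]/α₀ = 5.623×10^-5 / 0.01810 = 3.106 mmol/kg
CA = (α₁ + 2α₂)·DIC = (0.9285 + 2×0.05343) × 3.106 = 3.22 mmol/kg

CA = 3.22 mmol/kg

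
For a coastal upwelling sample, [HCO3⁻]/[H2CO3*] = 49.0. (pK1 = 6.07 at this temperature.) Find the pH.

From K1 = [H⁺][HCO3⁻]/[H2CO3*]:  pH = pK1 + log₁₀([HCO3⁻]/[H2CO3*])
log₁₀(49.0) = +1.690
pH = 6.07 + (+1.690) = 7.76

pH = 7.76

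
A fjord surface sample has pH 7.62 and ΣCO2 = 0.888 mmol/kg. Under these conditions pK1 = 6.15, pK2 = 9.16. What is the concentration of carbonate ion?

[CO3²⁻] = 0.0241 mmol/kg

α₂ = 1 / (1 + [H⁺]/K2 + [H⁺]²/(K1K2)) = 1 / (1 + 10^+1.54 + 10^+0.07)
   = 1 / (1 + 34.674 + 1.1749) = 1/36.849 = 0.02714
[CO3²⁻] = α₂ × DIC = 0.02714 × 0.888 = 0.0241 mmol/kg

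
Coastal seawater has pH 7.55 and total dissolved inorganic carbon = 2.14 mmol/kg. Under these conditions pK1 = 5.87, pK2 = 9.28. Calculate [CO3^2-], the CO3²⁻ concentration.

α₂ = 1 / (1 + [H⁺]/K2 + [H⁺]²/(K1K2)) = 1 / (1 + 10^+1.73 + 10^+0.05)
   = 1 / (1 + 53.703 + 1.1220) = 1/55.825 = 0.01791
[CO3²⁻] = α₂ × DIC = 0.01791 × 2.14 = 0.0383 mmol/kg

[CO3²⁻] = 0.0383 mmol/kg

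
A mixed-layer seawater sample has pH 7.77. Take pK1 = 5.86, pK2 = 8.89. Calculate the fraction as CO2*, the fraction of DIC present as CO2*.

α₀ = 1 / (1 + K1/[H⁺] + K1K2/[H⁺]²) = 1 / (1 + 10^+1.91 + 10^+0.79)
   = 1 / (1 + 81.283 + 6.1660) = 1/88.449 = 0.01131

α₀ = 0.0113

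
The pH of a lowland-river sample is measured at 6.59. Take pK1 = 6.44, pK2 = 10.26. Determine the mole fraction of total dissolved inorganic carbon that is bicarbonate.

α₁ = 1 / (1 + [H⁺]/K1 + K2/[H⁺]) = 1 / (1 + 10^-0.15 + 10^-3.67)
   = 1 / (1 + 0.70795 + 0.00021380) = 1/1.7082 = 0.5854

α₁ = 0.585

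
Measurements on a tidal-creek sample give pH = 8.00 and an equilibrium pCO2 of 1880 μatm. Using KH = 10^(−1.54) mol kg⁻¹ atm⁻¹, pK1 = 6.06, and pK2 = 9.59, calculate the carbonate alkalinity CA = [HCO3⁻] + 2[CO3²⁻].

[CO2*] = KH · pCO2 = 10^(−1.54) × 1880×10^-6 = 5.422×10^-5 mol/kg
α₀ = 1/(1 + K1/[H⁺] + K1K2/[H⁺]²) = 1/(1 + 10^+1.94 + 10^+0.35) = 0.01107
DIC = [CO2*]/α₀ = 5.422×10^-5 / 0.01107 = 4.898 mmol/kg
CA = (α₁ + 2α₂)·DIC = (0.9641 + 2×0.02478) × 4.898 = 4.97 mmol/kg

CA = 4.97 mmol/kg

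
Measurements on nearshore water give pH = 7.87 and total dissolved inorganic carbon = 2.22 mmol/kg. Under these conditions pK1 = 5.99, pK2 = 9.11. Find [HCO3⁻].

α₁ = 1 / (1 + [H⁺]/K1 + K2/[H⁺]) = 1 / (1 + 10^-1.88 + 10^-1.24)
   = 1 / (1 + 0.013183 + 0.057544) = 1/1.0707 = 0.9339
[HCO3⁻] = α₁ × DIC = 0.9339 × 2.22 = 2.07 mmol/kg

[HCO3⁻] = 2.07 mmol/kg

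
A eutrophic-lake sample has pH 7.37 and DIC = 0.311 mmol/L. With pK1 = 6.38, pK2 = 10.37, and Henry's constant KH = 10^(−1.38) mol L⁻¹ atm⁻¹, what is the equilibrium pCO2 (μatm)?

α₀ = 1 / (1 + K1/[H⁺] + K1K2/[H⁺]²) = 1 / (1 + 10^+0.99 + 10^-2.01)
   = 1 / (1 + 9.7724 + 0.0097724) = 1/10.782 = 0.09275
[CO2*] = α₀ × DIC = 0.09275 × 0.311 = 0.02884 mmol/L
pCO2 = [CO2*]/KH = 2.884×10^-5 / 4.169×10^-2 = 692 μatm

pCO2 = 692 μatm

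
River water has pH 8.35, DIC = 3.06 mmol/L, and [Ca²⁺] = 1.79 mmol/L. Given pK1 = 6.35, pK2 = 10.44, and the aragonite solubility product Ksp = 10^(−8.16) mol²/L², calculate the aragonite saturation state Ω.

Ω = 6.32

α₂ = 1 / (1 + [H⁺]/K2 + [H⁺]²/(K1K2)) = 1 / (1 + 10^+2.09 + 10^+0.09)
   = 1 / (1 + 123.03 + 1.2303) = 1/125.26 = 0.007984
[CO3²⁻] = α₂ × DIC = 0.007984 × 3.06 = 0.02443 mmol/L
Ksp = 10^(−8.16) = 6.918×10^-9
Ω = [Ca²⁺][CO3²⁻]/Ksp = (1.79×10^-3)(2.443×10^-5) / 6.918×10^-9 = 6.32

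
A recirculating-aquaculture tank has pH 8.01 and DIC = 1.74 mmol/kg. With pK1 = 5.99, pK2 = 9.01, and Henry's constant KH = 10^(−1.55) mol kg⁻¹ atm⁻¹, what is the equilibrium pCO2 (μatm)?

α₀ = 1 / (1 + K1/[H⁺] + K1K2/[H⁺]²) = 1 / (1 + 10^+2.02 + 10^+1.02)
   = 1 / (1 + 104.71 + 10.471) = 1/116.18 = 0.008607
[CO2*] = α₀ × DIC = 0.008607 × 1.74 = 0.01498 mmol/kg = 14.98 μmol/kg
pCO2 = [CO2*]/KH = 1.498×10^-5 / 2.818×10^-2 = 531 μatm

pCO2 = 531 μatm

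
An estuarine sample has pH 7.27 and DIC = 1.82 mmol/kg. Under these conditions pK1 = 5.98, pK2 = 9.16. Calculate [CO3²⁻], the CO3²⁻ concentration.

[CO3²⁻] = 0.0220 mmol/kg

α₂ = 1 / (1 + [H⁺]/K2 + [H⁺]²/(K1K2)) = 1 / (1 + 10^+1.89 + 10^+0.60)
   = 1 / (1 + 77.625 + 3.9811) = 1/82.606 = 0.01211
[CO3²⁻] = α₂ × DIC = 0.01211 × 1.82 = 0.0220 mmol/kg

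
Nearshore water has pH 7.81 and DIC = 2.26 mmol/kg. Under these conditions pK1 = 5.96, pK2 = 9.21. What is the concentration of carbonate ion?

α₂ = 1 / (1 + [H⁺]/K2 + [H⁺]²/(K1K2)) = 1 / (1 + 10^+1.40 + 10^-0.45)
   = 1 / (1 + 25.119 + 0.35481) = 1/26.474 = 0.03777
[CO3²⁻] = α₂ × DIC = 0.03777 × 2.26 = 0.0854 mmol/kg

[CO3²⁻] = 0.0854 mmol/kg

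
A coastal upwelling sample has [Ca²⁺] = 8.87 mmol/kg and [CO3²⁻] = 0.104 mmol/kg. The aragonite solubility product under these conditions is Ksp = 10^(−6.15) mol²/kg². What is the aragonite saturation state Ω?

Ksp = 10^(−6.15) = 7.079×10^-7
Ω = [Ca²⁺][CO3²⁻]/Ksp = (8.87×10^-3)(0.104×10^-3) / 7.079×10^-7 = 1.30

Ω = 1.30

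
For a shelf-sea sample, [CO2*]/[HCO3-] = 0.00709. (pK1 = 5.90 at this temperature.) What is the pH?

From K1 = [H⁺][HCO3-]/[CO2*]:  pH = pK1 − log₁₀([CO2*]/[HCO3-])
log₁₀(0.00709) = -2.149
pH = 5.90 − (-2.149) = 8.05

pH = 8.05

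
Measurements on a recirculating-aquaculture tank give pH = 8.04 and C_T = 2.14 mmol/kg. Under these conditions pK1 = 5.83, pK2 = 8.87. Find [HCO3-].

[HCO3⁻] = 1.85 mmol/kg

α₁ = 1 / (1 + [H⁺]/K1 + K2/[H⁺]) = 1 / (1 + 10^-2.21 + 10^-0.83)
   = 1 / (1 + 0.0061660 + 0.14791) = 1/1.1541 = 0.8665
[HCO3⁻] = α₁ × DIC = 0.8665 × 2.14 = 1.85 mmol/kg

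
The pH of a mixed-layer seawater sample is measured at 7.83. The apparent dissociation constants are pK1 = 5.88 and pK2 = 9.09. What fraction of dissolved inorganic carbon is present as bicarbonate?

α₁ = 0.938

α₁ = 1 / (1 + [H⁺]/K1 + K2/[H⁺]) = 1 / (1 + 10^-1.95 + 10^-1.26)
   = 1 / (1 + 0.011220 + 0.054954) = 1/1.0662 = 0.9379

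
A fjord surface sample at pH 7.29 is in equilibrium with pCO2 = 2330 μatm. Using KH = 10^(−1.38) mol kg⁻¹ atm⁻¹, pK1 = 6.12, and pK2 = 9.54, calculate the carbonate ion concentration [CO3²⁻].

[CO2*] = KH · pCO2 = 10^(−1.38) × 2330×10^-6 = 9.713×10^-5 mol/kg
α₀ = 1/(1 + K1/[H⁺] + K1K2/[H⁺]²) = 1/(1 + 10^+1.17 + 10^-1.08) = 0.06300
DIC = [CO2*]/α₀ = 9.713×10^-5 / 0.06300 = 1.542 mmol/kg
[CO3²⁻] = α₂·DIC; α₂ = 0.005240, so [CO3²⁻] = 0.005240 × 1.542 = 0.00808 mmol/kg = 8.08 μmol/kg

[CO3²⁻] = 8.08 μmol/kg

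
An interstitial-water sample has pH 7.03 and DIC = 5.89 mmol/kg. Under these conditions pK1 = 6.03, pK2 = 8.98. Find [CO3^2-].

α₂ = 1 / (1 + [H⁺]/K2 + [H⁺]²/(K1K2)) = 1 / (1 + 10^+1.95 + 10^+0.95)
   = 1 / (1 + 89.125 + 8.9125) = 1/99.038 = 0.01010
[CO3²⁻] = α₂ × DIC = 0.01010 × 5.89 = 0.0595 mmol/kg

[CO3²⁻] = 0.0595 mmol/kg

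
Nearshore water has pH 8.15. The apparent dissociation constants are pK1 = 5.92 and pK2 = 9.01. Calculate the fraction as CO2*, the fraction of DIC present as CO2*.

α₀ = 1 / (1 + K1/[H⁺] + K1K2/[H⁺]²) = 1 / (1 + 10^+2.23 + 10^+1.37)
   = 1 / (1 + 169.82 + 23.442) = 1/194.27 = 0.005148

α₀ = 0.00515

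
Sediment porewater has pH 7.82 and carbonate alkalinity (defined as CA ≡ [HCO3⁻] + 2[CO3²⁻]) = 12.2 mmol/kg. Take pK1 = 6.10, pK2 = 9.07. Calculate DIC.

CA = [HCO3⁻] + 2[CO3²⁻] = (α₁ + 2α₂)·DIC
At pH 7.82: [H⁺]/K1 = 10^-1.72 = 0.019055, K2/[H⁺] = 10^-1.25 = 0.056234
α₁ = 1/(1 + 0.019055 + 0.056234) = 1/1.0753 = 0.9300; α₂ = α₁·K2/[H⁺] = 0.05230
α₁ + 2α₂ = 1.0346
DIC = CA / (α₁ + 2α₂) = 12.2 / 1.0346 = 11.8 mmol/kg

DIC = 11.8 mmol/kg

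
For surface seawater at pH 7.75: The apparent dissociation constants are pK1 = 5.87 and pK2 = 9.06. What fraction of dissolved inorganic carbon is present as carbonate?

α₂ = 0.0461

α₂ = 1 / (1 + [H⁺]/K2 + [H⁺]²/(K1K2)) = 1 / (1 + 10^+1.31 + 10^-0.57)
   = 1 / (1 + 20.417 + 0.26915) = 1/21.687 = 0.04611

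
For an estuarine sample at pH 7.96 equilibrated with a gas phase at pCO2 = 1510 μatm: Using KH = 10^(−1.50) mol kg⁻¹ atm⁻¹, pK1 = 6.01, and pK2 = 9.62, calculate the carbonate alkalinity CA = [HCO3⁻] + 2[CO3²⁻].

CA = 4.44 mmol/kg

[CO2*] = KH · pCO2 = 10^(−1.50) × 1510×10^-6 = 4.775×10^-5 mol/kg
α₀ = 1/(1 + K1/[H⁺] + K1K2/[H⁺]²) = 1/(1 + 10^+1.95 + 10^+0.29) = 0.01086
DIC = [CO2*]/α₀ = 4.775×10^-5 / 0.01086 = 4.397 mmol/kg
CA = (α₁ + 2α₂)·DIC = (0.9680 + 2×0.02118) × 4.397 = 4.44 mmol/kg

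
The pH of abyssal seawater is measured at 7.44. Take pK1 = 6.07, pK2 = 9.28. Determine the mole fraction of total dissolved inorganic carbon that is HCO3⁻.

α₁ = 0.946

α₁ = 1 / (1 + [H⁺]/K1 + K2/[H⁺]) = 1 / (1 + 10^-1.37 + 10^-1.84)
   = 1 / (1 + 0.042658 + 0.014454) = 1/1.0571 = 0.9460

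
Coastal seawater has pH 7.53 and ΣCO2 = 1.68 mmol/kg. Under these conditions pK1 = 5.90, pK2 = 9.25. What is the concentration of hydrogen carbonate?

[HCO3⁻] = 1.61 mmol/kg

α₁ = 1 / (1 + [H⁺]/K1 + K2/[H⁺]) = 1 / (1 + 10^-1.63 + 10^-1.72)
   = 1 / (1 + 0.023442 + 0.019055) = 1/1.0425 = 0.9592
[HCO3⁻] = α₁ × DIC = 0.9592 × 1.68 = 1.61 mmol/kg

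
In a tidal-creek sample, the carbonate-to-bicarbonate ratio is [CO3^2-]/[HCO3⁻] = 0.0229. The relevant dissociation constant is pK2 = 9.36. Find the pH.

From K2 = [H⁺][CO3^2-]/[HCO3⁻]:  pH = pK2 + log₁₀([CO3^2-]/[HCO3⁻])
log₁₀(0.0229) = -1.640
pH = 9.36 + (-1.640) = 7.72

pH = 7.72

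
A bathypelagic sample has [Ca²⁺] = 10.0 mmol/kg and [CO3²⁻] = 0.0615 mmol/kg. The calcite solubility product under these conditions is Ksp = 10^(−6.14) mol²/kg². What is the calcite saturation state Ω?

Ksp = 10^(−6.14) = 7.244×10^-7
Ω = [Ca²⁺][CO3²⁻]/Ksp = (10.0×10^-3)(0.0615×10^-3) / 7.244×10^-7 = 0.849

Ω = 0.849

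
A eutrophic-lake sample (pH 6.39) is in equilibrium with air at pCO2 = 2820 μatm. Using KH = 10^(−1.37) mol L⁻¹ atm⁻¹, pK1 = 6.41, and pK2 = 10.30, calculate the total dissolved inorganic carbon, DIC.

[CO2*] = KH · pCO2 = 10^(−1.37) × 2820×10^-6 = 1.203×10^-4 mol/L
α₀ = 1/(1 + K1/[H⁺] + K1K2/[H⁺]²) = 1/(1 + 10^-0.02 + 10^-3.93) = 0.5115
DIC = [CO2*]/α₀ = 1.203×10^-4 / 0.5115 = 0.235 mmol/L

DIC = 0.235 mmol/L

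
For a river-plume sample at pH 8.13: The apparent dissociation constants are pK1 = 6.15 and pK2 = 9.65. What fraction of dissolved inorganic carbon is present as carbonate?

α₂ = 1 / (1 + [H⁺]/K2 + [H⁺]²/(K1K2)) = 1 / (1 + 10^+1.52 + 10^-0.46)
   = 1 / (1 + 33.113 + 0.34674) = 1/34.460 = 0.02902

α₂ = 0.0290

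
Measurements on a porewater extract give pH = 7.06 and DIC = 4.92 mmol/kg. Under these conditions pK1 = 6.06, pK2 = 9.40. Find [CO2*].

[CO2*] = 0.445 mmol/kg

α₀ = 1 / (1 + K1/[H⁺] + K1K2/[H⁺]²) = 1 / (1 + 10^+1.00 + 10^-1.34)
   = 1 / (1 + 10.000 + 0.045709) = 1/11.046 = 0.09053
[CO2*] = α₀ × DIC = 0.09053 × 4.92 = 0.445 mmol/kg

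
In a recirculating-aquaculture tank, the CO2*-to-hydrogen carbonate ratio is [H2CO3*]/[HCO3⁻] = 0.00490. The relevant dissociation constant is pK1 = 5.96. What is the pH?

From K1 = [H⁺][HCO3⁻]/[H2CO3*]:  pH = pK1 − log₁₀([H2CO3*]/[HCO3⁻])
log₁₀(0.00490) = -2.310
pH = 5.96 − (-2.310) = 8.27

pH = 8.27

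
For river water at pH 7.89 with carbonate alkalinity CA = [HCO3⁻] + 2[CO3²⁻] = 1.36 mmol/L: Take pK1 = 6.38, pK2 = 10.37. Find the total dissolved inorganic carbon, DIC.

DIC = 1.40 mmol/L

CA = [HCO3⁻] + 2[CO3²⁻] = (α₁ + 2α₂)·DIC
At pH 7.89: [H⁺]/K1 = 10^-1.51 = 0.030903, K2/[H⁺] = 10^-2.48 = 0.0033113
α₁ = 1/(1 + 0.030903 + 0.0033113) = 1/1.0342 = 0.9669; α₂ = α₁·K2/[H⁺] = 0.003202
α₁ + 2α₂ = 0.9733
DIC = CA / (α₁ + 2α₂) = 1.36 / 0.9733 = 1.40 mmol/L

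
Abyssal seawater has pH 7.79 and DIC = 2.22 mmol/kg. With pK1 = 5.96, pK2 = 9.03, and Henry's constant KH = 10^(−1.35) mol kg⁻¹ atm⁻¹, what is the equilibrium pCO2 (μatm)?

pCO2 = 686 μatm

α₀ = 1 / (1 + K1/[H⁺] + K1K2/[H⁺]²) = 1 / (1 + 10^+1.83 + 10^+0.59)
   = 1 / (1 + 67.608 + 3.8905) = 1/72.499 = 0.01379
[CO2*] = α₀ × DIC = 0.01379 × 2.22 = 0.03062 mmol/kg
pCO2 = [CO2*]/KH = 3.062×10^-5 / 4.467×10^-2 = 686 μatm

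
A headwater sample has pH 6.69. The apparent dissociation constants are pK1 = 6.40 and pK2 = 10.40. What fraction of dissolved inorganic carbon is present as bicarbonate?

α₁ = 0.661

α₁ = 1 / (1 + [H⁺]/K1 + K2/[H⁺]) = 1 / (1 + 10^-0.29 + 10^-3.71)
   = 1 / (1 + 0.51286 + 0.00019498) = 1/1.5131 = 0.6609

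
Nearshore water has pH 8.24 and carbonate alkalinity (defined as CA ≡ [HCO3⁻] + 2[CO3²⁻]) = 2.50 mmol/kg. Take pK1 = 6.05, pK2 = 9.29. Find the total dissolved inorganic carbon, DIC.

DIC = 2.32 mmol/kg

CA = [HCO3⁻] + 2[CO3²⁻] = (α₁ + 2α₂)·DIC
At pH 8.24: [H⁺]/K1 = 10^-2.19 = 0.0064565, K2/[H⁺] = 10^-1.05 = 0.089125
α₁ = 1/(1 + 0.0064565 + 0.089125) = 1/1.0956 = 0.9128; α₂ = α₁·K2/[H⁺] = 0.08135
α₁ + 2α₂ = 1.0755
DIC = CA / (α₁ + 2α₂) = 2.50 / 1.0755 = 2.32 mmol/kg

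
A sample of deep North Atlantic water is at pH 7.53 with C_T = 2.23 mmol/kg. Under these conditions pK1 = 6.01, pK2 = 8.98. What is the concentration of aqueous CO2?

[CO2*] = 0.0632 mmol/kg

α₀ = 1 / (1 + K1/[H⁺] + K1K2/[H⁺]²) = 1 / (1 + 10^+1.52 + 10^+0.07)
   = 1 / (1 + 33.113 + 1.1749) = 1/35.288 = 0.02834
[CO2*] = α₀ × DIC = 0.02834 × 2.23 = 0.0632 mmol/kg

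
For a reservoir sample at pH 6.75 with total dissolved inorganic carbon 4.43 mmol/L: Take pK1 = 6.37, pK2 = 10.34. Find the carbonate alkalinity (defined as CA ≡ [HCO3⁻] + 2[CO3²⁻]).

CA = 3.13 mmol/L

CA = [HCO3⁻] + 2[CO3²⁻] = (α₁ + 2α₂)·DIC
At pH 6.75: [H⁺]/K1 = 10^-0.38 = 0.41687, K2/[H⁺] = 10^-3.59 = 0.00025704
α₁ = 1/(1 + 0.41687 + 0.00025704) = 1/1.4171 = 0.7057; α₂ = α₁·K2/[H⁺] = 0.0001814
α₁ + 2α₂ = 0.7060
CA = 0.7060 × 4.43 = 3.13 mmol/L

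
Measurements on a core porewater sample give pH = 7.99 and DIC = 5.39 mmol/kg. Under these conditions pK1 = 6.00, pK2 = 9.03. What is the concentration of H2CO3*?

[CO2*] = 0.0501 mmol/kg

α₀ = 1 / (1 + K1/[H⁺] + K1K2/[H⁺]²) = 1 / (1 + 10^+1.99 + 10^+0.95)
   = 1 / (1 + 97.724 + 8.9125) = 1/107.64 = 0.009291
[CO2*] = α₀ × DIC = 0.009291 × 5.39 = 0.0501 mmol/kg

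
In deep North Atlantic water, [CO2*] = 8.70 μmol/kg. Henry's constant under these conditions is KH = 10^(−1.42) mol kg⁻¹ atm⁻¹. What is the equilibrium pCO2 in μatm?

KH = 10^(−1.42) = 3.802×10^-2 mol kg⁻¹ atm⁻¹
pCO2 = [CO2*]/KH = 8.70×10^-6 / 3.802×10^-2 = 2.29×10^-4 atm = 229 μatm

pCO2 = 229 μatm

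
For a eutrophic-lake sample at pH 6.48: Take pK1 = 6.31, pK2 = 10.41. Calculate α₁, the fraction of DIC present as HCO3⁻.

α₁ = 0.597

α₁ = 1 / (1 + [H⁺]/K1 + K2/[H⁺]) = 1 / (1 + 10^-0.17 + 10^-3.93)
   = 1 / (1 + 0.67608 + 0.00011749) = 1/1.6762 = 0.5966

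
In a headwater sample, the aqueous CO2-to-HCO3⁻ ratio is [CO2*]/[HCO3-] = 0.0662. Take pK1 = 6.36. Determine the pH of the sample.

From K1 = [H⁺][HCO3-]/[CO2*]:  pH = pK1 − log₁₀([CO2*]/[HCO3-])
log₁₀(0.0662) = -1.179
pH = 6.36 − (-1.179) = 7.54

pH = 7.54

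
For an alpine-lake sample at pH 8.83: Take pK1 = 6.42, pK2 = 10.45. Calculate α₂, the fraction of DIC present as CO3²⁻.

α₂ = 1 / (1 + [H⁺]/K2 + [H⁺]²/(K1K2)) = 1 / (1 + 10^+1.62 + 10^-0.79)
   = 1 / (1 + 41.687 + 0.16218) = 1/42.849 = 0.02334

α₂ = 0.0233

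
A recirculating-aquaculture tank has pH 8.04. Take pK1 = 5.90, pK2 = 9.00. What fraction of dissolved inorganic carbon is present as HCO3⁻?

α₁ = 1 / (1 + [H⁺]/K1 + K2/[H⁺]) = 1 / (1 + 10^-2.14 + 10^-0.96)
   = 1 / (1 + 0.0072444 + 0.10965) = 1/1.1169 = 0.8953

α₁ = 0.895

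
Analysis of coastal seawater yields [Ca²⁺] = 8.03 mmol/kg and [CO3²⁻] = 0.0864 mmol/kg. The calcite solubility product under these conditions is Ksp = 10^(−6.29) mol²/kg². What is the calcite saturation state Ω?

Ω = 1.35

Ksp = 10^(−6.29) = 5.129×10^-7
Ω = [Ca²⁺][CO3²⁻]/Ksp = (8.03×10^-3)(0.0864×10^-3) / 5.129×10^-7 = 1.35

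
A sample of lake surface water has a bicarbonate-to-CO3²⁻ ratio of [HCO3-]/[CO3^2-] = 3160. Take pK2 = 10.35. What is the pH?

From K2 = [H⁺][CO3^2-]/[HCO3-]:  pH = pK2 − log₁₀([HCO3-]/[CO3^2-])
log₁₀(3160) = +3.500
pH = 10.35 − (+3.500) = 6.85

pH = 6.85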